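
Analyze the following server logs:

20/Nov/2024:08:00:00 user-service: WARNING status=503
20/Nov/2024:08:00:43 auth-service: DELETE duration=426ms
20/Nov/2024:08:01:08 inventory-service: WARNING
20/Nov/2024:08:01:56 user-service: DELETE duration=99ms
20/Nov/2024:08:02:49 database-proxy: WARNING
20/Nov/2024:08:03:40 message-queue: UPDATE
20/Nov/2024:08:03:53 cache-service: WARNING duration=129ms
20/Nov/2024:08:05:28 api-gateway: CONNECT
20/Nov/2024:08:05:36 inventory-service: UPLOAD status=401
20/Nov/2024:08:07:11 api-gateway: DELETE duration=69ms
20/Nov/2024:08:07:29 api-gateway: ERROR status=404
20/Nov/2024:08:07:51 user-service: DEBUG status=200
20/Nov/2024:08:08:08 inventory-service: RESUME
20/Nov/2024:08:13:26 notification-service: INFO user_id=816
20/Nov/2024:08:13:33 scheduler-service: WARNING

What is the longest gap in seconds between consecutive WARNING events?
580

To find the longest gap:

1. Extract all WARNING events in chronological order
2. Calculate time differences between consecutive events
3. Find the maximum difference
4. Longest gap: 580 seconds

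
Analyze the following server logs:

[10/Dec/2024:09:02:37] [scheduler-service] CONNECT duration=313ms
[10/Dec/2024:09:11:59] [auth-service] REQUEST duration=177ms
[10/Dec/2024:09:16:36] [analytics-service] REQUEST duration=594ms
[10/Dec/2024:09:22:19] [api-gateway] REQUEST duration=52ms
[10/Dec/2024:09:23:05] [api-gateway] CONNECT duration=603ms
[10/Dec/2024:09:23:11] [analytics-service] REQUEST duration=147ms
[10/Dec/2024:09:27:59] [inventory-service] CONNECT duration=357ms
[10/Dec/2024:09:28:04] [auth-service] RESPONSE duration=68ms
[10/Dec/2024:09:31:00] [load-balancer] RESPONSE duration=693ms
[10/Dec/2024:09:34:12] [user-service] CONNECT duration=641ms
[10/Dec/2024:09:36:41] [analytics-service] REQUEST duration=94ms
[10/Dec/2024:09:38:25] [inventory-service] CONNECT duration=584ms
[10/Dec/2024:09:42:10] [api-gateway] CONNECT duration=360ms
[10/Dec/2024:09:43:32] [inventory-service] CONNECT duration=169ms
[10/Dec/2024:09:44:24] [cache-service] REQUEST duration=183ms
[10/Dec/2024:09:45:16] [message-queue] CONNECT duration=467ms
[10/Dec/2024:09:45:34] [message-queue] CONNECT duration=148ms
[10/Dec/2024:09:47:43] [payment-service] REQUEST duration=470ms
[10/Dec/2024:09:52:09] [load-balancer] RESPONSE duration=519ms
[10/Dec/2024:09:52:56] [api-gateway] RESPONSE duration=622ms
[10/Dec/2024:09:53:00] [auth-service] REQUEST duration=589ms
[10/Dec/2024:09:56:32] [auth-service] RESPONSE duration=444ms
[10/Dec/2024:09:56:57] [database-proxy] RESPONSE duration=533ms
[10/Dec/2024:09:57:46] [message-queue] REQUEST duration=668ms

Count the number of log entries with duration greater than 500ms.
10

To count timeouts:

1. Threshold: 500ms
2. Extract duration from each log entry
3. Count entries where duration > 500
4. Timeout count: 10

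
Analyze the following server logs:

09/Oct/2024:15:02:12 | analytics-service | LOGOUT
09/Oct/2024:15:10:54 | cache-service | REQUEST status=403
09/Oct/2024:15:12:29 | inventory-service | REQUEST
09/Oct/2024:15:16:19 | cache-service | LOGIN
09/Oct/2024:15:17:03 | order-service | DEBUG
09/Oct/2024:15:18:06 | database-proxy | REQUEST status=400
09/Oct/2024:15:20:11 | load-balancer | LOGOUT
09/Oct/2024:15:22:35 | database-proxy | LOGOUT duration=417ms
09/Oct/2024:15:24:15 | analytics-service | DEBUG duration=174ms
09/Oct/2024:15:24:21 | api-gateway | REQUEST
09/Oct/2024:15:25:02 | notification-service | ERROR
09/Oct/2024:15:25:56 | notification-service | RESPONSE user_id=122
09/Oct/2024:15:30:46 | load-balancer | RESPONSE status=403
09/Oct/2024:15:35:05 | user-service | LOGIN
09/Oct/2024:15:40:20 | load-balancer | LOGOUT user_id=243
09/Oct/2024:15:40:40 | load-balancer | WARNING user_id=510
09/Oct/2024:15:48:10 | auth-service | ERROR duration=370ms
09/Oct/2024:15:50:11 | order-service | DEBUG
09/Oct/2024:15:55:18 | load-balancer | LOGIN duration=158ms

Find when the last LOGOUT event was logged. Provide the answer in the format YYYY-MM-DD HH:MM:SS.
2024-10-09 15:40:20

To find the last event:

1. Filter for all LOGOUT events
2. Sort by timestamp
3. Select the last one
4. Timestamp: 2024-10-09 15:40:20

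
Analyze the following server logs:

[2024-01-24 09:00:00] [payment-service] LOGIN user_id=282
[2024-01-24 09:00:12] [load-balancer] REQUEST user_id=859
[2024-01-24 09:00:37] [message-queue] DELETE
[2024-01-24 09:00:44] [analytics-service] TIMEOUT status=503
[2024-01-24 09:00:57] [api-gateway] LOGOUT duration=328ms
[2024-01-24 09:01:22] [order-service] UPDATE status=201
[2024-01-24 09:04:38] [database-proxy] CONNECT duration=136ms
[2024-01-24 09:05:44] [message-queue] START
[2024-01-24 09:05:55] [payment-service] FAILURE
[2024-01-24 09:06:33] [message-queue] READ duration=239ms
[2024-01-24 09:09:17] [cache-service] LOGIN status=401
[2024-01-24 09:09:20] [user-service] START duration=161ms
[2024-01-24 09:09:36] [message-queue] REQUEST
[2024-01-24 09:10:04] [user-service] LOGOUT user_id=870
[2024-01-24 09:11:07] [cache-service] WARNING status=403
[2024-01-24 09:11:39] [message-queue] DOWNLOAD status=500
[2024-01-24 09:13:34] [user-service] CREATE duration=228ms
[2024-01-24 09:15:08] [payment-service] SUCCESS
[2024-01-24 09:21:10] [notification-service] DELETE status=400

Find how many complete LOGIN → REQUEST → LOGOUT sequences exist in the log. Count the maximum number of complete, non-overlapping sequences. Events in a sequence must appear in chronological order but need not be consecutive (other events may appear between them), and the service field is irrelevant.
2

To count sequences:

1. Look for pattern: LOGIN → REQUEST → LOGOUT
2. Greedily scan the log in chronological order, matching each sequence element in turn (ignoring service)
3. Each time the full pattern completes, increment the count and restart matching from the next event
4. Complete non-overlapping sequences found: 2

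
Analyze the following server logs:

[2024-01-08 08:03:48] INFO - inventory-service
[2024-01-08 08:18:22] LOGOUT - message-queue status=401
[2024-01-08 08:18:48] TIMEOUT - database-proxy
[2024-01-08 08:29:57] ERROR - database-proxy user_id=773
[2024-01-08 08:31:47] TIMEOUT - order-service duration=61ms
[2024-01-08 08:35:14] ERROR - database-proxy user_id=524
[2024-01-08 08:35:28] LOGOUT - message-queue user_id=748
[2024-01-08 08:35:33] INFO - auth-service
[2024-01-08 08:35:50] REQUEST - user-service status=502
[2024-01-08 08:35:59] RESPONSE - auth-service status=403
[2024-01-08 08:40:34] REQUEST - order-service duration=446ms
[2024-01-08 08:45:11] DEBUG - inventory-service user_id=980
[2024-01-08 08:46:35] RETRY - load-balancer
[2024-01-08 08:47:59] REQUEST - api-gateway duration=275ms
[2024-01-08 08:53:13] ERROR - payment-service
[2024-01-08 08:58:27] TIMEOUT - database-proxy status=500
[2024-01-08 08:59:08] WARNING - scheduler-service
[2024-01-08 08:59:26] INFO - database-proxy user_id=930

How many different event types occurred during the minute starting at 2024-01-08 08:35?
5

To count unique event types:

1. Filter events in the minute starting at 2024-01-08 08:35
2. Extract event types from matching entries
3. Count unique types: 5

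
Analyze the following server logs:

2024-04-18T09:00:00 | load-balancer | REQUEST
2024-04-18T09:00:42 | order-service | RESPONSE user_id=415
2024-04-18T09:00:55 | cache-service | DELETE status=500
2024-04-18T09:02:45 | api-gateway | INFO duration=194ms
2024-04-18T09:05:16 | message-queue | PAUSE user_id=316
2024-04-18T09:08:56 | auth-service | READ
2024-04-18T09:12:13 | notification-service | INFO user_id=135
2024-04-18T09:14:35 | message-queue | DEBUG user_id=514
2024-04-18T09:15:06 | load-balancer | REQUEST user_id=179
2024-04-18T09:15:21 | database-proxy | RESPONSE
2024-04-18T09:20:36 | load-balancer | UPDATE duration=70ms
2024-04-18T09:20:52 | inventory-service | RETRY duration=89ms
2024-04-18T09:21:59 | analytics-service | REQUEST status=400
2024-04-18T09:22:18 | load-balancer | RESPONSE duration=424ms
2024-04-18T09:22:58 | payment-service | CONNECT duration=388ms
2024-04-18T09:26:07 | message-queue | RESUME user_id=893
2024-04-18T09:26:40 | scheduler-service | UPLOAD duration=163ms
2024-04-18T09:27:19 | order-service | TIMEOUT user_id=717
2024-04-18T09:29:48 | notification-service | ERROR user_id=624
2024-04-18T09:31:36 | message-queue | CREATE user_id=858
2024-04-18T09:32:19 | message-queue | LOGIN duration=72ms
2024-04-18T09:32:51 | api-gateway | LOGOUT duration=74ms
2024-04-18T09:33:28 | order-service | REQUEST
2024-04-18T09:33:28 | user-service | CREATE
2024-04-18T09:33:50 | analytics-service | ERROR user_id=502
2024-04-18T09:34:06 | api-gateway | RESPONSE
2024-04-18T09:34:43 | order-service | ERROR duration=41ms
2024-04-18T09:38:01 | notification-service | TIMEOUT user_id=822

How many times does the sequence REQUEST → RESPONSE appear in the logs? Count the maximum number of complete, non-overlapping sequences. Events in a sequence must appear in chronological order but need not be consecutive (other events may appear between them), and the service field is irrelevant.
4

To count sequences:

1. Look for pattern: REQUEST → RESPONSE
2. Greedily scan the log in chronological order, matching each sequence element in turn (ignoring service)
3. Each time the full pattern completes, increment the count and restart matching from the next event
4. Complete non-overlapping sequences found: 4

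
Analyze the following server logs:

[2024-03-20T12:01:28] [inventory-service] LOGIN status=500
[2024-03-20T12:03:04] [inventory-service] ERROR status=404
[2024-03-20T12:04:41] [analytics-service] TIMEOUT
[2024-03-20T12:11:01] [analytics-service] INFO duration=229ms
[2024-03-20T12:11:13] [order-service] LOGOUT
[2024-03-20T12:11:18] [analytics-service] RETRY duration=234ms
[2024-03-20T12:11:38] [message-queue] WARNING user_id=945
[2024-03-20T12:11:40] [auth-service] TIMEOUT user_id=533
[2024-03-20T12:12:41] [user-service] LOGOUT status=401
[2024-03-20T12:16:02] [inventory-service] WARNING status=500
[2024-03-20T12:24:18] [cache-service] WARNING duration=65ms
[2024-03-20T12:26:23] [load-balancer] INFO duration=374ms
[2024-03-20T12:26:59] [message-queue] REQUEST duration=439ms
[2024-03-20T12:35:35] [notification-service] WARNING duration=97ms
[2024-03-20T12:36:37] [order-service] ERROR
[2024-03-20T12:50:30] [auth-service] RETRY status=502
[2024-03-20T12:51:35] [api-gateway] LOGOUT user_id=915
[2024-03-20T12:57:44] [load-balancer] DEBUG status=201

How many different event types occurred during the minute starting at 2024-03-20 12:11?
5

To count unique event types:

1. Filter events in the minute starting at 2024-03-20 12:11
2. Extract event types from matching entries
3. Count unique types: 5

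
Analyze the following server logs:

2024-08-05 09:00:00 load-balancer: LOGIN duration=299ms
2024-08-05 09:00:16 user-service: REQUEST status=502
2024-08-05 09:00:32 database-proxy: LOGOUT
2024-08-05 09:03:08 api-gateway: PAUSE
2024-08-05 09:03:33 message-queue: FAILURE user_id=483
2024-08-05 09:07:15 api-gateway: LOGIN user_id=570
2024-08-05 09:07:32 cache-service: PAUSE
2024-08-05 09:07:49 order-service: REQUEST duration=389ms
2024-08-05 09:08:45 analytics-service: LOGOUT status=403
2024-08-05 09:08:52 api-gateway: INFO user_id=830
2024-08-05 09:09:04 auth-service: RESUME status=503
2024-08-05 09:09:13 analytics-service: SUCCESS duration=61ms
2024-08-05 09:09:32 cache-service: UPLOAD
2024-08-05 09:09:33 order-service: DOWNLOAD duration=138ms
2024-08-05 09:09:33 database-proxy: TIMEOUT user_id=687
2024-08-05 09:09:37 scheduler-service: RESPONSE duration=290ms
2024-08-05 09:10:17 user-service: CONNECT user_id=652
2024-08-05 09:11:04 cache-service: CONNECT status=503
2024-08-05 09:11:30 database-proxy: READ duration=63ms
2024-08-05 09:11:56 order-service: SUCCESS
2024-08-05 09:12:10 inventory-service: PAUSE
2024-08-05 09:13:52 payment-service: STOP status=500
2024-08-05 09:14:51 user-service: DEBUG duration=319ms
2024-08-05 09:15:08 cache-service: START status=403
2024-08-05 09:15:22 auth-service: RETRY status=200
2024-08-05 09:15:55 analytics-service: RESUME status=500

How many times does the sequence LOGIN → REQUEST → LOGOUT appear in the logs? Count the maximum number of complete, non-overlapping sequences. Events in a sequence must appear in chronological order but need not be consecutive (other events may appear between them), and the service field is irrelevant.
2

To count sequences:

1. Look for pattern: LOGIN → REQUEST → LOGOUT
2. Greedily scan the log in chronological order, matching each sequence element in turn (ignoring service)
3. Each time the full pattern completes, increment the count and restart matching from the next event
4. Complete non-overlapping sequences found: 2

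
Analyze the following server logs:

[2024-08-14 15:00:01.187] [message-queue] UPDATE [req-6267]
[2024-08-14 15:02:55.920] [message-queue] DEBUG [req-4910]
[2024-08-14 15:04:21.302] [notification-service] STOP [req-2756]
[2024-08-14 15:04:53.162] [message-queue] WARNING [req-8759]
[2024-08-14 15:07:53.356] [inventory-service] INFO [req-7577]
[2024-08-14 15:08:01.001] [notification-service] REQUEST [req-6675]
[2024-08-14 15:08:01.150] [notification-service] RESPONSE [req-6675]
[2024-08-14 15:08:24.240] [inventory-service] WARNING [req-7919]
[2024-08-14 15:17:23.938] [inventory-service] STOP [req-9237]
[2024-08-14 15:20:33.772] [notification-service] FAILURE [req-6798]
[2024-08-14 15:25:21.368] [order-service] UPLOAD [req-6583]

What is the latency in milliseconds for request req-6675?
149

To calculate latency:

1. Find REQUEST with id req-6675: 2024-08-14 15:08:01.001
2. Find RESPONSE with id req-6675: 2024-08-14 15:08:01.150
3. Latency: 2024-08-14 15:08:01.150 - 2024-08-14 15:08:01.001 = 149ms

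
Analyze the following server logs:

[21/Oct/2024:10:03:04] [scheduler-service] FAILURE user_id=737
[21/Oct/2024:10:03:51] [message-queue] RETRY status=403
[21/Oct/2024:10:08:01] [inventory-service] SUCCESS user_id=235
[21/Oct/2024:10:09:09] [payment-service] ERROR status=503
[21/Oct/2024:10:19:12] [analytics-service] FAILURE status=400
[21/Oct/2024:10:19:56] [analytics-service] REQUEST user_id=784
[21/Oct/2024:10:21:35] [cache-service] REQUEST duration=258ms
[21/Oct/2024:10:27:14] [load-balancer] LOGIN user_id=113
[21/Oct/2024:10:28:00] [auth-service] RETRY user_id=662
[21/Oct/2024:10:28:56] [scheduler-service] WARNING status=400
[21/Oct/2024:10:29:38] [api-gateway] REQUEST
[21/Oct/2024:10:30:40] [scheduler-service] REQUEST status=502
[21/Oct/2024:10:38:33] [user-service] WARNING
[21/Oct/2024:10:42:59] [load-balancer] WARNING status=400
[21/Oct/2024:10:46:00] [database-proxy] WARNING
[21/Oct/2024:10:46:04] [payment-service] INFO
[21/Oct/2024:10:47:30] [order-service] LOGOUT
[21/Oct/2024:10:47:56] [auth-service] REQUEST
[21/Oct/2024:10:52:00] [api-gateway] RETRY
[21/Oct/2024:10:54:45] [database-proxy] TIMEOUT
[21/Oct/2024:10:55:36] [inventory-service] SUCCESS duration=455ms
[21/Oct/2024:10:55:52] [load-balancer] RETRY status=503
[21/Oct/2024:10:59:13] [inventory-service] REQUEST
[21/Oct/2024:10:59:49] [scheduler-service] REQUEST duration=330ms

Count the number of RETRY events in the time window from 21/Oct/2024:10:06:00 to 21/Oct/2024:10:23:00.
0

To count events in the time window:

1. Window boundaries: 21/Oct/2024:10:06:00 to 21/Oct/2024:10:23:00
2. Filter for RETRY events within this window
3. Count matching events: 0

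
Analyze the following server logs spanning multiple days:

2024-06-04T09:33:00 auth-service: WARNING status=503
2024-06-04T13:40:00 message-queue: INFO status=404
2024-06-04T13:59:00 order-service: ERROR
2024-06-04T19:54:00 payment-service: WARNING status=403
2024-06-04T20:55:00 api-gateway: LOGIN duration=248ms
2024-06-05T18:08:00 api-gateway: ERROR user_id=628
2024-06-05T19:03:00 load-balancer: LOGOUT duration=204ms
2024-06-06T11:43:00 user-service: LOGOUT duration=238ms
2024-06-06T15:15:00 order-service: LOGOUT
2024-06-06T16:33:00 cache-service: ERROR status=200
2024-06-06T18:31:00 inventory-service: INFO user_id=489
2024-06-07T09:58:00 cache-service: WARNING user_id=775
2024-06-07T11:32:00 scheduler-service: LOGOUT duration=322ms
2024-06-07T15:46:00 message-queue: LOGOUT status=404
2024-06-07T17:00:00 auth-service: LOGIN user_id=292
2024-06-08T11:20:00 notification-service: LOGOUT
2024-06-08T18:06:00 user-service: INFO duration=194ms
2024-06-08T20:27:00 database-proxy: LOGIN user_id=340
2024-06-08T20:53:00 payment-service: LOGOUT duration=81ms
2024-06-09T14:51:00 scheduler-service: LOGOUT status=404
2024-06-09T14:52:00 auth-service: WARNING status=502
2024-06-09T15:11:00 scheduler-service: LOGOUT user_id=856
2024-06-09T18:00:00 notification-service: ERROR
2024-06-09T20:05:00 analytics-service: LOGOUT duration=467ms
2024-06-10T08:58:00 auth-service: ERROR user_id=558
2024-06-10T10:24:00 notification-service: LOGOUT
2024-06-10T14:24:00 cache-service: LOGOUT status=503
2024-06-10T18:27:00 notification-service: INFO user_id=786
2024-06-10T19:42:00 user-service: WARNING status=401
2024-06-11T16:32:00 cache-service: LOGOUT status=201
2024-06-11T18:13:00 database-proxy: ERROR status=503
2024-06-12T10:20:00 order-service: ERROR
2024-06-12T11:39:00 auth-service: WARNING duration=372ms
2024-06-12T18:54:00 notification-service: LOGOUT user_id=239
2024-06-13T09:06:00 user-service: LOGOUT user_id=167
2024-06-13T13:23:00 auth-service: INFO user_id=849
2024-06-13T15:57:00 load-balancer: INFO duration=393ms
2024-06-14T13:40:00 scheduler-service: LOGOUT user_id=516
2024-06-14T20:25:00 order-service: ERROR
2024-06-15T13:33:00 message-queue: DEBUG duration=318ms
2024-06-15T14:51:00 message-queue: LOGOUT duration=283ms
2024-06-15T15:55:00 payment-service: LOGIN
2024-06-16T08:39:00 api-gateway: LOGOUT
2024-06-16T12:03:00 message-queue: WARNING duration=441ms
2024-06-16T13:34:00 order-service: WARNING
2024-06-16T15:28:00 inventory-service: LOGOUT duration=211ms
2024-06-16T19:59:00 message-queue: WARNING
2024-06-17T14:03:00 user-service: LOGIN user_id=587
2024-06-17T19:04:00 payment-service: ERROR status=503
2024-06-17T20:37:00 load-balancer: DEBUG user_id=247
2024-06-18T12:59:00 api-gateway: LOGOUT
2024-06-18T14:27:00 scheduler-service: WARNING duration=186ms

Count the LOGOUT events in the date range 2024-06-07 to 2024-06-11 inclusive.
10

To filter by date range:

1. Date range: 2024-06-07 through 2024-06-11, both dates inclusive
2. Filter for LOGOUT events whose date falls in this range
3. Count matching events: 10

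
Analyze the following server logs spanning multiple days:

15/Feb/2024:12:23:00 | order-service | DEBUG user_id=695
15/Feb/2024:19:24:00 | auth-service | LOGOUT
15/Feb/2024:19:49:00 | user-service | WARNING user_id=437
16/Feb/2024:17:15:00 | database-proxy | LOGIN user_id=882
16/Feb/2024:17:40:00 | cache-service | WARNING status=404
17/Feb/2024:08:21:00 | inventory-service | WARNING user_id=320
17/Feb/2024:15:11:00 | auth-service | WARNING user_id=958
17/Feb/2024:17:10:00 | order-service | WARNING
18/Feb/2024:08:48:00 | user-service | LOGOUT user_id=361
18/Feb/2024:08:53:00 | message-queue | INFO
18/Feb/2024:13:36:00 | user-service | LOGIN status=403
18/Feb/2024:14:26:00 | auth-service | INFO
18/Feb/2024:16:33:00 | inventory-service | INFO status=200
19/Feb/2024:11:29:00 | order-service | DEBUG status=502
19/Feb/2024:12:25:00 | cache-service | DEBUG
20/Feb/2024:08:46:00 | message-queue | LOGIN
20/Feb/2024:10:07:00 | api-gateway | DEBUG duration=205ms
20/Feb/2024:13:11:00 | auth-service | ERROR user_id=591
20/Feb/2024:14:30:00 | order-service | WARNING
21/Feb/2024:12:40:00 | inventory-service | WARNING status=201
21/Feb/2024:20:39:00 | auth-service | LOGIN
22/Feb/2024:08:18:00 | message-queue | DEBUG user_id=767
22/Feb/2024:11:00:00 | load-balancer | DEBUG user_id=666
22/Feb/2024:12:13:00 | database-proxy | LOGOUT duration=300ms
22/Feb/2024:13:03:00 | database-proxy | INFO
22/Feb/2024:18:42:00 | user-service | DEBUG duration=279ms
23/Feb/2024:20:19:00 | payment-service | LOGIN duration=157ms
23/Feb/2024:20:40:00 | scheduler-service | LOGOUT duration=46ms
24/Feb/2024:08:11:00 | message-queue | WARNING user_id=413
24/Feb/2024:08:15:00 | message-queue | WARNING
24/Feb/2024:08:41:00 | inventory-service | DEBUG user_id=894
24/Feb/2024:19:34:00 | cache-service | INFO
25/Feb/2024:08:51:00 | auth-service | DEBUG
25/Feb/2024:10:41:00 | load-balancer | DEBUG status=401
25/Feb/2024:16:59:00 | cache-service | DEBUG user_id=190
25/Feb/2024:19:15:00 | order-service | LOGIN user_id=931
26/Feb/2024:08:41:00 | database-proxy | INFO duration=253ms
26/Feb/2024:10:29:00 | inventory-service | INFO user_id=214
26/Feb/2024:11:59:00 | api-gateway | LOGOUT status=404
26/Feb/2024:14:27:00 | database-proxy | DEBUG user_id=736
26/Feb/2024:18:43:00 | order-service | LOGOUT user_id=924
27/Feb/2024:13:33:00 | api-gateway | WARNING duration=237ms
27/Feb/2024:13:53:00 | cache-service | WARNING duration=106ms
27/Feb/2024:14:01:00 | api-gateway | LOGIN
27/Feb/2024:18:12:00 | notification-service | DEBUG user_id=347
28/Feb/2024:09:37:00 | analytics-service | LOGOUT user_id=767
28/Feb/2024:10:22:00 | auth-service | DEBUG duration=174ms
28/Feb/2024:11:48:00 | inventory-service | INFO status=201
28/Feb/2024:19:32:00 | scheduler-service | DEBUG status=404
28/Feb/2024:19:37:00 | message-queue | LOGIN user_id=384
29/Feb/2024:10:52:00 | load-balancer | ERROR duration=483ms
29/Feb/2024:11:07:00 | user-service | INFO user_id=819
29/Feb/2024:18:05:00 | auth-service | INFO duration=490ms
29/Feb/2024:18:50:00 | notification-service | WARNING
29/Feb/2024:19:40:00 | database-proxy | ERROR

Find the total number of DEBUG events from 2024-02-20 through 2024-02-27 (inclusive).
10

To filter by date range:

1. Date range: 2024-02-20 through 2024-02-27, both dates inclusive
2. Filter for DEBUG events whose date falls in this range
3. Count matching events: 10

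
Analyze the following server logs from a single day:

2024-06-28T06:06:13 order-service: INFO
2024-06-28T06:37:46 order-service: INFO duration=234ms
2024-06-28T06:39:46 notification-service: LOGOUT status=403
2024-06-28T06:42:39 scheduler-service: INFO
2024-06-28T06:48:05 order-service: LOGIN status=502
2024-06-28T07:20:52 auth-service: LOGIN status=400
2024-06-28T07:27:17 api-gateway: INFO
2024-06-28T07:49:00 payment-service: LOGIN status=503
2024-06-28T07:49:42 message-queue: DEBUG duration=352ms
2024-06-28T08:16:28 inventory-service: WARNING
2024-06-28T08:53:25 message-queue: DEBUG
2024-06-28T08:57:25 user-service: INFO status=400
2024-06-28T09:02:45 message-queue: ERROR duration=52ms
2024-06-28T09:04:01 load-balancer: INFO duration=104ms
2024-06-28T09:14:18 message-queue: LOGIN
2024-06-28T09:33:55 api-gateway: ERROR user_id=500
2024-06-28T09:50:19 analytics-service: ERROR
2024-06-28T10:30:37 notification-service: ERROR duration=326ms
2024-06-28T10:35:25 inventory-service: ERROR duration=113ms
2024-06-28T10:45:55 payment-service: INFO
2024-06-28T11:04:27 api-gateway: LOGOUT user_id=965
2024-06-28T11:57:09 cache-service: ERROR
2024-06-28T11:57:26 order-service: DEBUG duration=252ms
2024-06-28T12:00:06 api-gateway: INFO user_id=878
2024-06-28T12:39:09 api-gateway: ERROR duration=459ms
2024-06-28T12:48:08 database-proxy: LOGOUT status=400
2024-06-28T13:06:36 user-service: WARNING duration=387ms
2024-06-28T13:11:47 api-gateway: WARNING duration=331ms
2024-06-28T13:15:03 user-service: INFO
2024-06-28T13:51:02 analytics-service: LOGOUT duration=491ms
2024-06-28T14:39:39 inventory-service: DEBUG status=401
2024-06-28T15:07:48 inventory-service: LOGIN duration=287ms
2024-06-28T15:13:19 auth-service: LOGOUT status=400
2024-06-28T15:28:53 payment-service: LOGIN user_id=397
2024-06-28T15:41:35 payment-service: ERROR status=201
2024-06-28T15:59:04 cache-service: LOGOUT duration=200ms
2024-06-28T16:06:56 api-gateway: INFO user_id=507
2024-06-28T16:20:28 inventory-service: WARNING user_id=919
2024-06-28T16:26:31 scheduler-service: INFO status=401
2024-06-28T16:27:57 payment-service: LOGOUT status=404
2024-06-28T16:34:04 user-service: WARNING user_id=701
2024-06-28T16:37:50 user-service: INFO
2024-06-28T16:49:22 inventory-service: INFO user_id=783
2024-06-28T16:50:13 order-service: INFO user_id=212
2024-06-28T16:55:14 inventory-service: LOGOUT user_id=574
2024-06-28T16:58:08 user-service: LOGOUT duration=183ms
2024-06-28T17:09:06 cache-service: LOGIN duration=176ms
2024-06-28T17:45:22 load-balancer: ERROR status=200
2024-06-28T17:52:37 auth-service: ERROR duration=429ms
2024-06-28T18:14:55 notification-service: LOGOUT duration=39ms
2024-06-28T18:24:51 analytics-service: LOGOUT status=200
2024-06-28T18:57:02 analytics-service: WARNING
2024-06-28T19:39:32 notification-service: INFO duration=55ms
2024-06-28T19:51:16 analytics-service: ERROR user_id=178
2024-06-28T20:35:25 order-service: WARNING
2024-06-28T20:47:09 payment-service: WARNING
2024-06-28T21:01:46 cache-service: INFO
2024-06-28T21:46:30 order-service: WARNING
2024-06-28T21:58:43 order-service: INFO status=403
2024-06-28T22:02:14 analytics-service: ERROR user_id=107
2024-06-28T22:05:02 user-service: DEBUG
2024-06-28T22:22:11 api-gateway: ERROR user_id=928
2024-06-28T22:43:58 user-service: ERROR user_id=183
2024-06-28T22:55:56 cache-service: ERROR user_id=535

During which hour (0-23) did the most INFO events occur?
16

To find the peak hour:

1. Group all INFO events by hour
2. Count events in each hour
3. Find hour with maximum count
4. Peak hour: 16 (with 5 events)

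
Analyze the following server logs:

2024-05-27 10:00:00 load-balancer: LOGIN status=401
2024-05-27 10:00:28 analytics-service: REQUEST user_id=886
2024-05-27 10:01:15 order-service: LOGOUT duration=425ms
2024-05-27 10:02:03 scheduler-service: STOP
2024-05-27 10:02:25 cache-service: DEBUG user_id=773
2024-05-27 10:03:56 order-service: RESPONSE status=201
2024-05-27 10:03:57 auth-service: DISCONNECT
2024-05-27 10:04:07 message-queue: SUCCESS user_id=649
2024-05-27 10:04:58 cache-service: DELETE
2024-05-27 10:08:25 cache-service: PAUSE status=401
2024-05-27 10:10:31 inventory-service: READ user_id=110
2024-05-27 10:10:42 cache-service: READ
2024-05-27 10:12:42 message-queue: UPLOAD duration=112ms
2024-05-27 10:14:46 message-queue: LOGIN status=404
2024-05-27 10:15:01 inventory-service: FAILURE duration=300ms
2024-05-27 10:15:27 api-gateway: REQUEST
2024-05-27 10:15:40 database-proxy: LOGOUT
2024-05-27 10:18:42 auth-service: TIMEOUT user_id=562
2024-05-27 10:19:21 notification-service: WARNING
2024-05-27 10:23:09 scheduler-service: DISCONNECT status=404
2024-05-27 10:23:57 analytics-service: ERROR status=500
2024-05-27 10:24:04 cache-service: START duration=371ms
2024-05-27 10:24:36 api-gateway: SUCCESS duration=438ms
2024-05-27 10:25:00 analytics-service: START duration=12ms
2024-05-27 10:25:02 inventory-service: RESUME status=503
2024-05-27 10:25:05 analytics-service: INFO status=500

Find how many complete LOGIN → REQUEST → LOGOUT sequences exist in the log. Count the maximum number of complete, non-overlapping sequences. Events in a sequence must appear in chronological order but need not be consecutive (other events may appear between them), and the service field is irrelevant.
2

To count sequences:

1. Look for pattern: LOGIN → REQUEST → LOGOUT
2. Greedily scan the log in chronological order, matching each sequence element in turn (ignoring service)
3. Each time the full pattern completes, increment the count and restart matching from the next event
4. Complete non-overlapping sequences found: 2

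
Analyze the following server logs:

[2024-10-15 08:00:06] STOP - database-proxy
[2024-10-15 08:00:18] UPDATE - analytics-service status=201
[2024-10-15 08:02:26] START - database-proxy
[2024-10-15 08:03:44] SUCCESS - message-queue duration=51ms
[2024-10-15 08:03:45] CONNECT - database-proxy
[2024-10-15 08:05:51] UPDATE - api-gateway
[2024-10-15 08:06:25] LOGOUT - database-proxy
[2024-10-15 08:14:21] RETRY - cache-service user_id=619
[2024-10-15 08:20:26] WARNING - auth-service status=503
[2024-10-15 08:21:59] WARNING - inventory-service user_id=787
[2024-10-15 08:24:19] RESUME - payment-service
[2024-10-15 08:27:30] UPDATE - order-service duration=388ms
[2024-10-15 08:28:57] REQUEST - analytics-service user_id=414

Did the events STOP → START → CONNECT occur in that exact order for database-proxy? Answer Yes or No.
Yes

To verify sequence order:

1. Find all events in sequence STOP → START → CONNECT for database-proxy
2. Extract their timestamps
3. Check if timestamps are in ascending order
4. Result: Yes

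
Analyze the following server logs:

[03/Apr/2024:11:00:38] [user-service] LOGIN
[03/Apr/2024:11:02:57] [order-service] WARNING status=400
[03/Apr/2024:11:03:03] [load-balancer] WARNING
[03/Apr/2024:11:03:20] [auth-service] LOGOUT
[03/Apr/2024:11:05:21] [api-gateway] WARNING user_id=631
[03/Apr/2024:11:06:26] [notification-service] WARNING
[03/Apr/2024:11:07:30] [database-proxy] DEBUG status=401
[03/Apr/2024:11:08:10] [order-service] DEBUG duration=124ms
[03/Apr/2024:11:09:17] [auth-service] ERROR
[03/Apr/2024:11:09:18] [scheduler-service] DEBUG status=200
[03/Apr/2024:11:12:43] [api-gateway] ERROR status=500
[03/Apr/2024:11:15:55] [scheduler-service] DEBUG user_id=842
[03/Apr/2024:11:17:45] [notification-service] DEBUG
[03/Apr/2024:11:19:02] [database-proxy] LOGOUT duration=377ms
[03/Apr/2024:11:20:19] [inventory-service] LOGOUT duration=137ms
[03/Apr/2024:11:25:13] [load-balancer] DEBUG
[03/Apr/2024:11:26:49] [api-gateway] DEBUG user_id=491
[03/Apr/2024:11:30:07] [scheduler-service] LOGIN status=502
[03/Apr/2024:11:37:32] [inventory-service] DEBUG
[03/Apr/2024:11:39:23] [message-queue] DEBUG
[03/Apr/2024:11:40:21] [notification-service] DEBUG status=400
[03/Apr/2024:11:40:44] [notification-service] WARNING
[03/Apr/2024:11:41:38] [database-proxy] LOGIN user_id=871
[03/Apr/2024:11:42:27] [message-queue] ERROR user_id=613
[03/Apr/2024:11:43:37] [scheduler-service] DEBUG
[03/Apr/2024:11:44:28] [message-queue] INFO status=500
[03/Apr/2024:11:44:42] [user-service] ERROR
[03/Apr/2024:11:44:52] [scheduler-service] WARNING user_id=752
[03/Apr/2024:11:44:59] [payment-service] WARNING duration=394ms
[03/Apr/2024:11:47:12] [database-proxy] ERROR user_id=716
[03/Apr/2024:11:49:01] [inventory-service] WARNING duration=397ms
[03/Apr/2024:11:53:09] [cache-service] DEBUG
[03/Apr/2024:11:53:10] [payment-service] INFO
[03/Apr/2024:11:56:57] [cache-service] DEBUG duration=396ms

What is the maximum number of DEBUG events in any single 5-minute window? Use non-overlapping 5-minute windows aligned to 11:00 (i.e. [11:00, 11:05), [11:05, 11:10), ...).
3

To find the burst window:

1. Divide the log period into non-overlapping 5-minute windows starting at 11:00
2. Count DEBUG events in each window
3. Find the window with maximum count
4. Maximum events in a window: 3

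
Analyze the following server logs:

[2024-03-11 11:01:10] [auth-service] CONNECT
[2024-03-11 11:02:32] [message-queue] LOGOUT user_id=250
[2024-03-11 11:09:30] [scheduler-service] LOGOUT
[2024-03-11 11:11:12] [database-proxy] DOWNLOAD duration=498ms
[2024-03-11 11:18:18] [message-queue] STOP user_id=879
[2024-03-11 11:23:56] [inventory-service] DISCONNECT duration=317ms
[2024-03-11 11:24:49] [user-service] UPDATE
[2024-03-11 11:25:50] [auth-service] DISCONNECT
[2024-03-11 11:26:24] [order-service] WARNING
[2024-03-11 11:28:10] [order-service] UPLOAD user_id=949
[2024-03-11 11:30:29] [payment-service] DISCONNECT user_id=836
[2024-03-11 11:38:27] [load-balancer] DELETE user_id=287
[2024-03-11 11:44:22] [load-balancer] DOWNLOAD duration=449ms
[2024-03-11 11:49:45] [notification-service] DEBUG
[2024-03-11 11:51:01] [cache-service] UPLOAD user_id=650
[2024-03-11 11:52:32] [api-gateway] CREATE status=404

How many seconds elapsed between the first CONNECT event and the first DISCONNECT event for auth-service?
1480

To find the time between events:

1. Locate the first CONNECT event for auth-service: 2024-03-11 11:01:10
2. Locate the first DISCONNECT event for auth-service: 2024-03-11 11:25:50
3. Calculate the difference: 2024-03-11 11:25:50 - 2024-03-11 11:01:10 = 1480 seconds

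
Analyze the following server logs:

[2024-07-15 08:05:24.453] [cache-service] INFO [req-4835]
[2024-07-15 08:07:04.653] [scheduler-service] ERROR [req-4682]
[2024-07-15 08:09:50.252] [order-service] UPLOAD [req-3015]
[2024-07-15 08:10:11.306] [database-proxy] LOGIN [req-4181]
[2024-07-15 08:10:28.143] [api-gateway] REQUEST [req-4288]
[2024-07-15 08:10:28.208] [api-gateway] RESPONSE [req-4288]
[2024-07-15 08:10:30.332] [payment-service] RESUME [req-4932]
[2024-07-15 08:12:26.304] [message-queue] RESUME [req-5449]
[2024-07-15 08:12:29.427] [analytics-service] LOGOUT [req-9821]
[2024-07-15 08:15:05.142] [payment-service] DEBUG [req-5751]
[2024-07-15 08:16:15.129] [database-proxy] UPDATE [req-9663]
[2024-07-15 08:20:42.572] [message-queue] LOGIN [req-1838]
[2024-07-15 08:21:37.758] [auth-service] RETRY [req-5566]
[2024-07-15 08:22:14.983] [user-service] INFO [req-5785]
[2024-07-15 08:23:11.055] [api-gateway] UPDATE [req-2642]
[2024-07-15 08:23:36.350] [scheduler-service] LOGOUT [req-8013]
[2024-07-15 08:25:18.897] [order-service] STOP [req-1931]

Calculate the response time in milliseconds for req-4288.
65

To calculate latency:

1. Find REQUEST with id req-4288: 2024-07-15 08:10:28.143
2. Find RESPONSE with id req-4288: 2024-07-15 08:10:28.208
3. Latency: 2024-07-15 08:10:28.208 - 2024-07-15 08:10:28.143 = 65ms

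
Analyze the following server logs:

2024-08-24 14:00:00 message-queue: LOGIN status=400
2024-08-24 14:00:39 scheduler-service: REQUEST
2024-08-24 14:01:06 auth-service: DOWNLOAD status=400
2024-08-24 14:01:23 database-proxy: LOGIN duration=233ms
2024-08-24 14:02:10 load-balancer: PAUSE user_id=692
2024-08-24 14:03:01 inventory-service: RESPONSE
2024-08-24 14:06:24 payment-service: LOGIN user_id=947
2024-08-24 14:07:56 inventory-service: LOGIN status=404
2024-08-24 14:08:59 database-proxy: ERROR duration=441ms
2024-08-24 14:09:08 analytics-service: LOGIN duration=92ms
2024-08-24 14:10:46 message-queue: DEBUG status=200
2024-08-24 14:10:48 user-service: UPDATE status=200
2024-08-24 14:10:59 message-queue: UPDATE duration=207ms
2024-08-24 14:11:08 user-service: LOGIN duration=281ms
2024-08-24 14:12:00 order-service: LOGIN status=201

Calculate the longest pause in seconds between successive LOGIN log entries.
301

To find the longest gap:

1. Extract all LOGIN events in chronological order
2. Calculate time differences between consecutive events
3. Find the maximum difference
4. Longest gap: 301 seconds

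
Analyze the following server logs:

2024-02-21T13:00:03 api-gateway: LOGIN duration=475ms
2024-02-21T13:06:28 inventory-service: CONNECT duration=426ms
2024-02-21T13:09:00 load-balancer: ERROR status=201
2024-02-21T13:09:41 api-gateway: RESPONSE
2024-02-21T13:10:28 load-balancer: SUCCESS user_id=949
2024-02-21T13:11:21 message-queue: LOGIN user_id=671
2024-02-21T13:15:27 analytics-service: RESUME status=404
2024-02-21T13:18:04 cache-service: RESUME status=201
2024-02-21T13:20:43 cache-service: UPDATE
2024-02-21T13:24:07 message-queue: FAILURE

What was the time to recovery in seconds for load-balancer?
88

To calculate recovery time:

1. Find ERROR event for load-balancer: 2024-02-21T13:09:00
2. Find next SUCCESS event for load-balancer: 2024-02-21T13:10:28
3. Recovery time: 2024-02-21T13:10:28 - 2024-02-21T13:09:00 = 88 seconds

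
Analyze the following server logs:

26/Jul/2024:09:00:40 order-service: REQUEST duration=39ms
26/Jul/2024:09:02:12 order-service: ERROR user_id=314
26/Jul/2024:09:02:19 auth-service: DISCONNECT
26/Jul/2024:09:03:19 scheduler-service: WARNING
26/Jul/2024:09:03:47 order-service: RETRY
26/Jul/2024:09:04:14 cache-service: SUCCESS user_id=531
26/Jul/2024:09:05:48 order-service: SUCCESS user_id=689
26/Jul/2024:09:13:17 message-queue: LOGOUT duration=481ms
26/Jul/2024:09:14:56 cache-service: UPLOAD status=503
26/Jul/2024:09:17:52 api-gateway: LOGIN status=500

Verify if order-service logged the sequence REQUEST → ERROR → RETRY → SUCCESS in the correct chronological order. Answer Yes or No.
Yes

To verify sequence order:

1. Find all events in sequence REQUEST → ERROR → RETRY → SUCCESS for order-service
2. Extract their timestamps
3. Check if timestamps are in ascending order
4. Result: Yes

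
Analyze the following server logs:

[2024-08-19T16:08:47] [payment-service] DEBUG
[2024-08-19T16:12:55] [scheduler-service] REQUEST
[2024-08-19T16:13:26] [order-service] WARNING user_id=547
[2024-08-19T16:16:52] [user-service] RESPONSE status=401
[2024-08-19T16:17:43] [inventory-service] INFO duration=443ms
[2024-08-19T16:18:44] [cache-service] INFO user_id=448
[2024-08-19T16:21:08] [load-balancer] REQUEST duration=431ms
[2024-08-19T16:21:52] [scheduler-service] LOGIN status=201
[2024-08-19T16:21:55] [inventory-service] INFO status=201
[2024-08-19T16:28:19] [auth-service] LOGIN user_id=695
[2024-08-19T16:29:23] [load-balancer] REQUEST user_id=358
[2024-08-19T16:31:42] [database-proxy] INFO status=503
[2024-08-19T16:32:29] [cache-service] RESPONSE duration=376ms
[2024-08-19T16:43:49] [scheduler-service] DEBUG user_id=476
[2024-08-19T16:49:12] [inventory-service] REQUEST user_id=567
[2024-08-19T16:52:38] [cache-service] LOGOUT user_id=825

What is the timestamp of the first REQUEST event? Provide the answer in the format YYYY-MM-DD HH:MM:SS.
2024-08-19 16:12:55

To find the first event:

1. Filter for all REQUEST events
2. Sort by timestamp
3. Select the first one
4. Timestamp: 2024-08-19 16:12:55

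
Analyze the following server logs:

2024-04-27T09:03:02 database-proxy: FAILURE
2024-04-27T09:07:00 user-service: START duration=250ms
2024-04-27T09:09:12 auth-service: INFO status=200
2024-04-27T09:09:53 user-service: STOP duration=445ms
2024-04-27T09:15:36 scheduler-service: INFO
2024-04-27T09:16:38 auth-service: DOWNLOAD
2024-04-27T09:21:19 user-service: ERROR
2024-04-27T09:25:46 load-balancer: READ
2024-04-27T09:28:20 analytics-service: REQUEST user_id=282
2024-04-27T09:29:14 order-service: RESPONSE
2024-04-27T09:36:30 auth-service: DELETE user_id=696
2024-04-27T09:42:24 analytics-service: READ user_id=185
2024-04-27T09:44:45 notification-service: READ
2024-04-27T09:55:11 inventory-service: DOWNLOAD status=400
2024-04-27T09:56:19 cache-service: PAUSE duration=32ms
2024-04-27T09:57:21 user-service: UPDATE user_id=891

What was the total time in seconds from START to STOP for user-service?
173

To calculate state duration:

1. Find START event for user-service: 2024-04-27T09:07:00
2. Find STOP event for user-service: 2024-04-27T09:09:53
3. Calculate duration: 2024-04-27T09:09:53 - 2024-04-27T09:07:00 = 173 seconds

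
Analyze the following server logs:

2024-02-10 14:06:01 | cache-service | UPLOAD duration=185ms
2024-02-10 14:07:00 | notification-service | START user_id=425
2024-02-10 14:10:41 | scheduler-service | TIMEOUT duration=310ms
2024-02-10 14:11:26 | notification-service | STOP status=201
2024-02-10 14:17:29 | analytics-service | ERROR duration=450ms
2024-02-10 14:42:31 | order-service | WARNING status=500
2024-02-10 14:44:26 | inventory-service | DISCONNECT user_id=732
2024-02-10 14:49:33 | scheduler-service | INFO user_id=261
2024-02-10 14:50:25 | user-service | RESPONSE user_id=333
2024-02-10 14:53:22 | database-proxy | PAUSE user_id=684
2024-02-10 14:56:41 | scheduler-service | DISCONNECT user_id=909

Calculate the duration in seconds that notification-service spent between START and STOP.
266

To calculate state duration:

1. Find START event for notification-service: 2024-02-10 14:07:00
2. Find STOP event for notification-service: 2024-02-10 14:11:26
3. Calculate duration: 2024-02-10 14:11:26 - 2024-02-10 14:07:00 = 266 seconds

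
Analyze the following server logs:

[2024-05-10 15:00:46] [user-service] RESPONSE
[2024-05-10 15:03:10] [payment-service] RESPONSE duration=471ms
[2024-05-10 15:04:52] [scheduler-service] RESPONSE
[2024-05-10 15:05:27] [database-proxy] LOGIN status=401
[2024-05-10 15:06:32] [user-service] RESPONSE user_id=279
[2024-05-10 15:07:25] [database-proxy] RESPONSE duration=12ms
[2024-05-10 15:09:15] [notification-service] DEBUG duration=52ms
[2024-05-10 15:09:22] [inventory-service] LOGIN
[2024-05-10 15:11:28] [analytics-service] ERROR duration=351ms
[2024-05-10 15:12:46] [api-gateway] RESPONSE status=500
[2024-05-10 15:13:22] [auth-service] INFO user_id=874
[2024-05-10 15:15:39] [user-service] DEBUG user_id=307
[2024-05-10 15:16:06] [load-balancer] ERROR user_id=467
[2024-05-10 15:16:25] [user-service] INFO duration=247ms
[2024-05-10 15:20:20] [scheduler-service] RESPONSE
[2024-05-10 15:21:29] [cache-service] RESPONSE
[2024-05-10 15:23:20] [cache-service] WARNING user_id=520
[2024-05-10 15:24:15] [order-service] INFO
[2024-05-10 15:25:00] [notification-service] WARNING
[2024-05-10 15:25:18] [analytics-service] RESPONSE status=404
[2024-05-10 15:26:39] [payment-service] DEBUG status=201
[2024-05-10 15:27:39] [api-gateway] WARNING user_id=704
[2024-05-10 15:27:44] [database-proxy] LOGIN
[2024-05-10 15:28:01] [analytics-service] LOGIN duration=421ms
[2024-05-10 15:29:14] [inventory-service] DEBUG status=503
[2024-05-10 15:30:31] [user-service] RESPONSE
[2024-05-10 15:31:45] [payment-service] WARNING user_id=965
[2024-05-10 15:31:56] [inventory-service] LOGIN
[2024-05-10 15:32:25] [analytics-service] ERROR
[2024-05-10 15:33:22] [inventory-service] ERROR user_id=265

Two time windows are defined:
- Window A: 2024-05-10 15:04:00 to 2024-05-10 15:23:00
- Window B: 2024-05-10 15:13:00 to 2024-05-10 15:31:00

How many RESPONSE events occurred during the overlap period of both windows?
2

To find overlap events:

1. Window A: 2024-05-10 15:04:00 to 2024-05-10 15:23:00
2. Window B: 2024-05-10 15:13:00 to 2024-05-10 15:31:00
3. Overlap period: 2024-05-10 15:13:00 to 2024-05-10 15:23:00
4. Count RESPONSE events in overlap: 2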